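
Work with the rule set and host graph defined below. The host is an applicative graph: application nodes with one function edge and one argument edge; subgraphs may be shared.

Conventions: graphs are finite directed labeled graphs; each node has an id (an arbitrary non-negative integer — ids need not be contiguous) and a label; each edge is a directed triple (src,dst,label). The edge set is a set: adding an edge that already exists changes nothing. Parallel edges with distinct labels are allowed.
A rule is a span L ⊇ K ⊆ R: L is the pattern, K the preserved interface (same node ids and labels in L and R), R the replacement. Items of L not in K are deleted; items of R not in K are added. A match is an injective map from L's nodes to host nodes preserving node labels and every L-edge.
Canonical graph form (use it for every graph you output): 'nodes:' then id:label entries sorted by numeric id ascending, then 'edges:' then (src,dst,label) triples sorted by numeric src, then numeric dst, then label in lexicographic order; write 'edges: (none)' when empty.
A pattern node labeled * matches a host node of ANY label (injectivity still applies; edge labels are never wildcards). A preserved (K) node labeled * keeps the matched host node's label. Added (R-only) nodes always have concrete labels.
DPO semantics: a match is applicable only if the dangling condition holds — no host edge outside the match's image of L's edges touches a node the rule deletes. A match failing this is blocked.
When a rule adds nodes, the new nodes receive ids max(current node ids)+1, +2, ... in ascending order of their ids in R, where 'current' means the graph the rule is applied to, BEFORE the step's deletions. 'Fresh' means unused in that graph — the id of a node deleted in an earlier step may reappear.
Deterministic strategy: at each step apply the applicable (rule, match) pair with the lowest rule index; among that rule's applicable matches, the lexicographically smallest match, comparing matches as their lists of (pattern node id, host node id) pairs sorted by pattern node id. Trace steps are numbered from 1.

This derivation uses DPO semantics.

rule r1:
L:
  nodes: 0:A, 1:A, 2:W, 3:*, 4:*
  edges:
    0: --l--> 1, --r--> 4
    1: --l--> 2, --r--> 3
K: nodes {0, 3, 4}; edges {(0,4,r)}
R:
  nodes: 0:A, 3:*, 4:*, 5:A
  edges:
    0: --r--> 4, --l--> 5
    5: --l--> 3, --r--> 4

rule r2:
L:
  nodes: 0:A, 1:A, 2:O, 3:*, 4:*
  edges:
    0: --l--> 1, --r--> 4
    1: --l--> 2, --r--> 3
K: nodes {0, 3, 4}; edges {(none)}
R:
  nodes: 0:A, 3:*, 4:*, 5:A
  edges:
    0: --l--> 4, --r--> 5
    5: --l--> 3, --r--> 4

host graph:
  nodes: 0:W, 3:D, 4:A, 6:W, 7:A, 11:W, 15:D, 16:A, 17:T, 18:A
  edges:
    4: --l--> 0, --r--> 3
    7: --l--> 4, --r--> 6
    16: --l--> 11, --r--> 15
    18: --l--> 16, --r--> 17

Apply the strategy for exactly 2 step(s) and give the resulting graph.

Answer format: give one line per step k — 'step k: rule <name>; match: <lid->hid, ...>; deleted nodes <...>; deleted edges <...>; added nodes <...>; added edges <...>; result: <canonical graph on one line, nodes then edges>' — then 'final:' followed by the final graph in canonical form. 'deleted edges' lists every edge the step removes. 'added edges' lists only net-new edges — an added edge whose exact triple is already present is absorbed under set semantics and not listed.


step 1: rule r1; match: 0->7, 1->4, 2->0, 3->3, 4->6; deleted nodes 0, 4; deleted edges (4,0,l); (4,3,r); (7,4,l); added nodes 19; added edges (7,19,l); (19,3,l); (19,6,r); result: nodes: 3:D, 6:W, 7:A, 11:W, 15:D, 16:A, 17:T, 18:A, 19:A edges: (7,6,r); (7,19,l); (16,11,l); (16,15,r); (18,16,l); (18,17,r); (19,3,l); (19,6,r)
step 2: rule r1; match: 0->18, 1->16, 2->11, 3->15, 4->17; deleted nodes 11, 16; deleted edges (16,11,l); (16,15,r); (18,16,l); added nodes 20; added edges (18,20,l); (20,15,l); (20,17,r); result: nodes: 3:D, 6:W, 7:A, 15:D, 17:T, 18:A, 19:A, 20:A edges: (7,6,r); (7,19,l); (18,17,r); (18,20,l); (19,3,l); (19,6,r); (20,15,l); (20,17,r)
final:
nodes: 3:D, 6:W, 7:A, 15:D, 17:T, 18:A, 19:A, 20:A
edges: (7,6,r); (7,19,l); (18,17,r); (18,20,l); (19,3,l); (19,6,r); (20,15,l); (20,17,r)


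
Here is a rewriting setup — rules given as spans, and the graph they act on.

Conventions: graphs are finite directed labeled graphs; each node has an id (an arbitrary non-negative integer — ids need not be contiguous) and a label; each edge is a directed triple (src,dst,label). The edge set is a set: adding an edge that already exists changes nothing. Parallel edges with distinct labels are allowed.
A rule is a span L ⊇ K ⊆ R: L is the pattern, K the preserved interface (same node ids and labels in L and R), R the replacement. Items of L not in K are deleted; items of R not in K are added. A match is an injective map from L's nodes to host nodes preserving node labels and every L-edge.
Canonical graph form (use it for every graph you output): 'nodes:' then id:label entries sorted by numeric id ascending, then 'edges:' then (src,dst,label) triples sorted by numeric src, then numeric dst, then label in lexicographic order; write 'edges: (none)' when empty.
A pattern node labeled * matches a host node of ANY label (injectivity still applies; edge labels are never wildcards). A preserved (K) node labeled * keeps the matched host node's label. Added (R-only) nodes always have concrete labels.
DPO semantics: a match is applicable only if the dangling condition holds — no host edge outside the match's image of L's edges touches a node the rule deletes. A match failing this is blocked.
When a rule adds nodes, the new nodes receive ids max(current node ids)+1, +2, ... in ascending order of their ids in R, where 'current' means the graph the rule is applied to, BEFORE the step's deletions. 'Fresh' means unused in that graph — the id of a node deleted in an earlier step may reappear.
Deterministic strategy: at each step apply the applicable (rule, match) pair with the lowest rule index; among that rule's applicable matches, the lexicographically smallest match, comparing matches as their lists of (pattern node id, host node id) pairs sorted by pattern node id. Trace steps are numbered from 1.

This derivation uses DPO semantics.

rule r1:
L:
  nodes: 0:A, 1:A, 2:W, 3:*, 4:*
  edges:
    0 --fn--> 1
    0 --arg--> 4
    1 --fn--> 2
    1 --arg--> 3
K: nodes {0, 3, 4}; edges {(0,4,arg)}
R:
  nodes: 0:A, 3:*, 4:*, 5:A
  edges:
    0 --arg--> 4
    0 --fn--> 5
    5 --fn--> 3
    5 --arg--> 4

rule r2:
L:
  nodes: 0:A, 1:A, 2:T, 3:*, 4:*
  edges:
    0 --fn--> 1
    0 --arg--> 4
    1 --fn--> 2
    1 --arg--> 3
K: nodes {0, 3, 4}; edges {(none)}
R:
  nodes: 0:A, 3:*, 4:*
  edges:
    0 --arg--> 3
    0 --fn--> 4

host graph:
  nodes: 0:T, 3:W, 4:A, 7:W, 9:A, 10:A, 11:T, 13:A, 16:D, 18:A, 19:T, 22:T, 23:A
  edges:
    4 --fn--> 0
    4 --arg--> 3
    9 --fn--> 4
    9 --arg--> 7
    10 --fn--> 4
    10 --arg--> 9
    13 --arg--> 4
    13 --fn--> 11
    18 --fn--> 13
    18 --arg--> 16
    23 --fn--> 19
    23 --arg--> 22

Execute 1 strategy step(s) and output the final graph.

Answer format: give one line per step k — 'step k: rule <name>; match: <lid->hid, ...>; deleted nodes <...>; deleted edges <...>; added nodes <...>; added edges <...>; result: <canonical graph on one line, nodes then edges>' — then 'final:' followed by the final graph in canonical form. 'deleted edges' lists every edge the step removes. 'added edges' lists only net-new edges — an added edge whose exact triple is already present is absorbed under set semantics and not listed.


step 1: rule r2; match: 0->18, 1->13, 2->11, 3->4, 4->16; deleted nodes 11, 13; deleted edges (13,4,arg); (13,11,fn); (18,13,fn); (18,16,arg); added nodes (none); added edges (18,4,arg); (18,16,fn); result: nodes: 0:T, 3:W, 4:A, 7:W, 9:A, 10:A, 16:D, 18:A, 19:T, 22:T, 23:A edges: (4,0,fn); (4,3,arg); (9,4,fn); (9,7,arg); (10,4,fn); (10,9,arg); (18,4,arg); (18,16,fn); (23,19,fn); (23,22,arg)
final:
nodes: 0:T, 3:W, 4:A, 7:W, 9:A, 10:A, 16:D, 18:A, 19:T, 22:T, 23:A
edges: (4,0,fn); (4,3,arg); (9,4,fn); (9,7,arg); (10,4,fn); (10,9,arg); (18,4,arg); (18,16,fn); (23,19,fn); (23,22,arg)


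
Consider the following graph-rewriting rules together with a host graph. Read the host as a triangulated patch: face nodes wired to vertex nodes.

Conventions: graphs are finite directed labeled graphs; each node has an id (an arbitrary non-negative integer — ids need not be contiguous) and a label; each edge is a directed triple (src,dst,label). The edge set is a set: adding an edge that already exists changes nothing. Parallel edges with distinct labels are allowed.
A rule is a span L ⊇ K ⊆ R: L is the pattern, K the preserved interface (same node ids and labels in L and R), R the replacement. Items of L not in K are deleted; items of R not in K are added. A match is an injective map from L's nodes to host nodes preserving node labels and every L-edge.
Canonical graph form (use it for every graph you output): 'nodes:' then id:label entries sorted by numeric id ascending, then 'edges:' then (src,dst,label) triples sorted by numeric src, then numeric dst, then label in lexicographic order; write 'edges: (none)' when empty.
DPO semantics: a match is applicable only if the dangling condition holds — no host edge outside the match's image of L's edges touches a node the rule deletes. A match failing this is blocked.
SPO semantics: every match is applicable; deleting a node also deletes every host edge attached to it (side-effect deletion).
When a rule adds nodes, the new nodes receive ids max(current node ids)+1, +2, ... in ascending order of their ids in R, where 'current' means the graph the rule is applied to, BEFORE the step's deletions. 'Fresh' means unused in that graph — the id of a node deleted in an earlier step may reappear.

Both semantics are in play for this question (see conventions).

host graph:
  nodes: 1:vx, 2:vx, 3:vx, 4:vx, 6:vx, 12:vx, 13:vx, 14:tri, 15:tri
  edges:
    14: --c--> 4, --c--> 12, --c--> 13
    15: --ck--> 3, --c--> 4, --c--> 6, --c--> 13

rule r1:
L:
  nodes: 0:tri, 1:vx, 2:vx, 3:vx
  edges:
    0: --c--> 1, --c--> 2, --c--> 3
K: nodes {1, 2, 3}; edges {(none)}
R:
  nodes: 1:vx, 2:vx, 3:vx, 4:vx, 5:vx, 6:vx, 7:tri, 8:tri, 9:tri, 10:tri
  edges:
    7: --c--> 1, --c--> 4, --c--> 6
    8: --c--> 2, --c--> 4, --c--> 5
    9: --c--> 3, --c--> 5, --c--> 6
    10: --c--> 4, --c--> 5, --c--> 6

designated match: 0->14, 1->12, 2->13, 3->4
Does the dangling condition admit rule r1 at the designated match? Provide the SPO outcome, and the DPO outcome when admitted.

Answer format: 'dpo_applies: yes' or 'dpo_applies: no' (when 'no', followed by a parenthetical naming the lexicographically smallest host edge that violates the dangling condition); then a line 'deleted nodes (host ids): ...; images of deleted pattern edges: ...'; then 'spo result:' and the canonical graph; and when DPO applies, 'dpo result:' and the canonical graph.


dpo_applies: yes
deleted nodes (host ids): 14; images of deleted pattern edges: (14,4,c); (14,12,c); (14,13,c)
spo result:
nodes: 1:vx, 2:vx, 3:vx, 4:vx, 6:vx, 12:vx, 13:vx, 15:tri, 16:vx, 17:vx, 18:vx, 19:tri, 20:tri, 21:tri, 22:tri
edges: (15,3,ck); (15,4,c); (15,6,c); (15,13,c); (19,12,c); (19,16,c); (19,18,c); (20,13,c); (20,16,c); (20,17,c); (21,4,c); (21,17,c); (21,18,c); (22,16,c); (22,17,c); (22,18,c)
dpo result:
nodes: 1:vx, 2:vx, 3:vx, 4:vx, 6:vx, 12:vx, 13:vx, 15:tri, 16:vx, 17:vx, 18:vx, 19:tri, 20:tri, 21:tri, 22:tri
edges: (15,3,ck); (15,4,c); (15,6,c); (15,13,c); (19,12,c); (19,16,c); (19,18,c); (20,13,c); (20,16,c); (20,17,c); (21,4,c); (21,17,c); (21,18,c); (22,16,c); (22,17,c); (22,18,c)


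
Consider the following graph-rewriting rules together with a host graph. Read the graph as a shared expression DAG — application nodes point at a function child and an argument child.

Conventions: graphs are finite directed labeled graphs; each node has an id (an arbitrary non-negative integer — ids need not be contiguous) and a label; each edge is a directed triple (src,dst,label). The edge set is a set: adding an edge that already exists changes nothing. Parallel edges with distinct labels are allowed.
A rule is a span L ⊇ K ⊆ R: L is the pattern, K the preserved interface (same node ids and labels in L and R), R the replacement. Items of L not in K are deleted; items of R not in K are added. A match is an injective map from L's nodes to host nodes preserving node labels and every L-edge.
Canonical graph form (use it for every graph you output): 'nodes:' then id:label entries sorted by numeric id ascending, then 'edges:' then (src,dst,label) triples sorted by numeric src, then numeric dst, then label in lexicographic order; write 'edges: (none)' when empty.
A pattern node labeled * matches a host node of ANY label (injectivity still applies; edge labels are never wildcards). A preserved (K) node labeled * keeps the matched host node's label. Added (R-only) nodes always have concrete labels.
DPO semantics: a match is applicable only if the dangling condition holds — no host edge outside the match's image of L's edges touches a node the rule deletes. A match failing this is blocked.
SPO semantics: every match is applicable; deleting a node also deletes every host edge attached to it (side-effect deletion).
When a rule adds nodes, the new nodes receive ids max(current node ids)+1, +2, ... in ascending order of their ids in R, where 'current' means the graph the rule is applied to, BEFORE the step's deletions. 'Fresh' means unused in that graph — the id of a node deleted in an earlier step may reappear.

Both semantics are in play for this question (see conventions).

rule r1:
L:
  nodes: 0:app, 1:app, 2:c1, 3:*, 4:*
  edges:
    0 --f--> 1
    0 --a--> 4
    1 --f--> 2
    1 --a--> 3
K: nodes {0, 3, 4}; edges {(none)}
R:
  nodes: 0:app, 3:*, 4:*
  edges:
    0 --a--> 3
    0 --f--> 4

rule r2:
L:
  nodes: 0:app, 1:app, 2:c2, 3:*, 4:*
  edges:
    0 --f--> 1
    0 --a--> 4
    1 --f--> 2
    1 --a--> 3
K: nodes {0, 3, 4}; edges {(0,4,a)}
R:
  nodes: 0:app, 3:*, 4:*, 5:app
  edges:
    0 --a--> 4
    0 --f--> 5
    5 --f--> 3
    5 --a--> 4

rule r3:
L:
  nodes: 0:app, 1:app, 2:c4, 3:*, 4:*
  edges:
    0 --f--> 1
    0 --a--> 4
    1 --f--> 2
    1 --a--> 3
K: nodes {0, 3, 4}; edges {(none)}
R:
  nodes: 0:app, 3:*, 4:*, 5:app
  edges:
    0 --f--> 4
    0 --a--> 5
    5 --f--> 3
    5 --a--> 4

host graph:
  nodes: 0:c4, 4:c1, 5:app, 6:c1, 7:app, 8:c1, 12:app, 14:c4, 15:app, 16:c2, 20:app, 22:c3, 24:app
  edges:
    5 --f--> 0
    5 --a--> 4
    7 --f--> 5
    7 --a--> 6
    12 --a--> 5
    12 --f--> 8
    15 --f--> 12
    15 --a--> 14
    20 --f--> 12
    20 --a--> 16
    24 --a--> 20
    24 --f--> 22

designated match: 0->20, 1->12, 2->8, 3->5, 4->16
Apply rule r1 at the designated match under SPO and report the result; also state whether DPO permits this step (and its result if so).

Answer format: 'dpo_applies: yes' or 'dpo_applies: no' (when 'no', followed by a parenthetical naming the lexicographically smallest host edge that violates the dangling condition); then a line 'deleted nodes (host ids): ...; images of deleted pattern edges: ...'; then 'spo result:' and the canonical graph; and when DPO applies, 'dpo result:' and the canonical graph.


dpo_applies: no
(the rule deletes node 12, which keeps host edge (15,12,f) outside the match image — the dangling condition fails, DPO blocks; SPO proceeds and side-deletes such edges)
deleted nodes (host ids): 8, 12; images of deleted pattern edges: (12,5,a); (12,8,f); (20,12,f); (20,16,a)
spo result:
nodes: 0:c4, 4:c1, 5:app, 6:c1, 7:app, 14:c4, 15:app, 16:c2, 20:app, 22:c3, 24:app
edges: (5,0,f); (5,4,a); (7,5,f); (7,6,a); (15,14,a); (20,5,a); (20,16,f); (24,20,a); (24,22,f)


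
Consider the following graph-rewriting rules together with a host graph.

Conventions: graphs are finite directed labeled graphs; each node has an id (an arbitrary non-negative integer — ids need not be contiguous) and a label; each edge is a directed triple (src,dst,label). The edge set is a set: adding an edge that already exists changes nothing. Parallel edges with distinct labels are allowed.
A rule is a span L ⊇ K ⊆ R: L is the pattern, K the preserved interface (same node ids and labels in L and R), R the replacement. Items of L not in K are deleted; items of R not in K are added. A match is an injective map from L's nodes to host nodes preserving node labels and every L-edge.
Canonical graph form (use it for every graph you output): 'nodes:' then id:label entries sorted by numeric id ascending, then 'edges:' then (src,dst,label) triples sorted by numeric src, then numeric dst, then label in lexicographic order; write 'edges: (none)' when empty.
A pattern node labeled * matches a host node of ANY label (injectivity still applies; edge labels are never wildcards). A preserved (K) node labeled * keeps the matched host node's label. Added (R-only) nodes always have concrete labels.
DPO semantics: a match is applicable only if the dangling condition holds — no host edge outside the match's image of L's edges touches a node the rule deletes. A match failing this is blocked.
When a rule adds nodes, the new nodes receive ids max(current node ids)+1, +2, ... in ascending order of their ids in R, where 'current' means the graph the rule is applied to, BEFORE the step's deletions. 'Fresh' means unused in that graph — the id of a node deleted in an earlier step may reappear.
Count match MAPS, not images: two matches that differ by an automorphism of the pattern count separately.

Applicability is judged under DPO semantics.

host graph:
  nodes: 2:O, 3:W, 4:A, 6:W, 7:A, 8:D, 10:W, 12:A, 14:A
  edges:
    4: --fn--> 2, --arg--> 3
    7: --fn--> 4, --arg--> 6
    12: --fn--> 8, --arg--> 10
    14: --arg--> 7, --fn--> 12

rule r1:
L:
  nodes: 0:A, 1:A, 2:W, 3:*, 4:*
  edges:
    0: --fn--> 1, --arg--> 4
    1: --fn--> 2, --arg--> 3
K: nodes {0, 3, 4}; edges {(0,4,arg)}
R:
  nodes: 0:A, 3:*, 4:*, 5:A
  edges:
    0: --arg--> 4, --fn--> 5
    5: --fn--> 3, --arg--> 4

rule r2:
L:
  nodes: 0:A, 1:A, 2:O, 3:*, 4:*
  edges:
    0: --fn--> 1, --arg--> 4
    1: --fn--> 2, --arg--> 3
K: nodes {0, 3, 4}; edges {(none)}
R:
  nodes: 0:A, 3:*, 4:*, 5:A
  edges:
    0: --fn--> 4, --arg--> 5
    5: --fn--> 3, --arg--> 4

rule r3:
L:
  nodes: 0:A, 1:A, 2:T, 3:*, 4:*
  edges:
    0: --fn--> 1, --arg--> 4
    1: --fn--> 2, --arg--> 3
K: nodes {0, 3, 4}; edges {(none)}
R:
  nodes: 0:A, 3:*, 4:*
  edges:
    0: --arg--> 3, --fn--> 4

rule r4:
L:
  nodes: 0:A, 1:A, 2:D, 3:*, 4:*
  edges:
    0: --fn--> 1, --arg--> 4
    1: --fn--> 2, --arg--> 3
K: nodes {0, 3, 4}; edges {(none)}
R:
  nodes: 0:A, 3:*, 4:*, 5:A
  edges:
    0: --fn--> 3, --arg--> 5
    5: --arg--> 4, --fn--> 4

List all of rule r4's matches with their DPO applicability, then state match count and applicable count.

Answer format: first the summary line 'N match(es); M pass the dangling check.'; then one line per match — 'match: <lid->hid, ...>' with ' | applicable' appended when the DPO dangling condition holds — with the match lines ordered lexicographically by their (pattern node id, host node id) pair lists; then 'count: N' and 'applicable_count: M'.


1 match(es); 1 pass the dangling check.
match: 0->14, 1->12, 2->8, 3->10, 4->7 | applicable
count: 1
applicable_count: 1


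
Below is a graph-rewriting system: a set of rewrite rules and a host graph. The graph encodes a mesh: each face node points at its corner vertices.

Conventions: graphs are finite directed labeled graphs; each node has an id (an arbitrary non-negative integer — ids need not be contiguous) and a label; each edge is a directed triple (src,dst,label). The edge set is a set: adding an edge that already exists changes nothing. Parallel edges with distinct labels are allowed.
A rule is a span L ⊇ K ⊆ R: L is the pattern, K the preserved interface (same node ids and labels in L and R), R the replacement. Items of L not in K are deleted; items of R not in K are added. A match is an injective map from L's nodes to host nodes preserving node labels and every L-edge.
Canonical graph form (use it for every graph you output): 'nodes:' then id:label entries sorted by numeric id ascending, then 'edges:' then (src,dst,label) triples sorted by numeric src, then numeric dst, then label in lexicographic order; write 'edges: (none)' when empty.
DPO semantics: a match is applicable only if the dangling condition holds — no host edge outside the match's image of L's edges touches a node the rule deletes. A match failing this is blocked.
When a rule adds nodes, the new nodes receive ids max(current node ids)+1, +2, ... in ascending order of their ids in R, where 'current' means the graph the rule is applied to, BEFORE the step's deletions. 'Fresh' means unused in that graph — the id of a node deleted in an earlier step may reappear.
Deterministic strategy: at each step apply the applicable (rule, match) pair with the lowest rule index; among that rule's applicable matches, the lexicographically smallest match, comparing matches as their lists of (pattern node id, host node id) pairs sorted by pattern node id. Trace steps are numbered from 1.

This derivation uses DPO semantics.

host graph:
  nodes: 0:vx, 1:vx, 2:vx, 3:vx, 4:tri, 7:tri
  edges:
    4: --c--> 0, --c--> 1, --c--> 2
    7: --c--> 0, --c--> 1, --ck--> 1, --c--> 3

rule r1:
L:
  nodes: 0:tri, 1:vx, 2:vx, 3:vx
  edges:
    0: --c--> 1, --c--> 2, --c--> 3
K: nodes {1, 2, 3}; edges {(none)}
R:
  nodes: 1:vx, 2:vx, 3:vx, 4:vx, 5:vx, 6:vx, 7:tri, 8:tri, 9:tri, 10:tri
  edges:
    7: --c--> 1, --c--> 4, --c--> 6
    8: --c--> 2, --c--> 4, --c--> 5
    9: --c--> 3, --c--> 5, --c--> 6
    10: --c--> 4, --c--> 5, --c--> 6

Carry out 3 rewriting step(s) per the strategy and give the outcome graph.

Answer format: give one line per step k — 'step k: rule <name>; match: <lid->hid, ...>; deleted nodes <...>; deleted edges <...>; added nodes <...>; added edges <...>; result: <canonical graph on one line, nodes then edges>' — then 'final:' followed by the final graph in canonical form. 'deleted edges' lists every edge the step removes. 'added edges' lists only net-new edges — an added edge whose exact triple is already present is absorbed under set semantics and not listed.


step 1: rule r1; match: 0->4, 1->0, 2->1, 3->2; deleted nodes 4; deleted edges (4,0,c); (4,1,c); (4,2,c); added nodes 8, 9, 10, 11, 12, 13, 14; added edges (11,0,c); (11,8,c); (11,10,c); (12,1,c); (12,8,c); (12,9,c); (13,2,c); (13,9,c); (13,10,c); (14,8,c); (14,9,c); (14,10,c); result: nodes: 0:vx, 1:vx, 2:vx, 3:vx, 7:tri, 8:vx, 9:vx, 10:vx, 11:tri, 12:tri, 13:tri, 14:tri edges: (7,0,c); (7,1,c); (7,1,ck); (7,3,c); (11,0,c); (11,8,c); (11,10,c); (12,1,c); (12,8,c); (12,9,c); (13,2,c); (13,9,c); (13,10,c); (14,8,c); (14,9,c); (14,10,c)
step 2: rule r1; match: 0->11, 1->0, 2->8, 3->10; deleted nodes 11; deleted edges (11,0,c); (11,8,c); (11,10,c); added nodes 15, 16, 17, 18, 19, 20, 21; added edges (18,0,c); (18,15,c); (18,17,c); (19,8,c); (19,15,c); (19,16,c); (20,10,c); (20,16,c); (20,17,c); (21,15,c); (21,16,c); (21,17,c); result: nodes: 0:vx, 1:vx, 2:vx, 3:vx, 7:tri, 8:vx, 9:vx, 10:vx, 12:tri, 13:tri, 14:tri, 15:vx, 16:vx, 17:vx, 18:tri, 19:tri, 20:tri, 21:tri edges: (7,0,c); (7,1,c); (7,1,ck); (7,3,c); (12,1,c); (12,8,c); (12,9,c); (13,2,c); (13,9,c); (13,10,c); (14,8,c); (14,9,c); (14,10,c); (18,0,c); (18,15,c); (18,17,c); (19,8,c); (19,15,c); (19,16,c); (20,10,c); (20,16,c); (20,17,c); (21,15,c); (21,16,c); (21,17,c)
step 3: rule r1; match: 0->12, 1->1, 2->8, 3->9; deleted nodes 12; deleted edges (12,1,c); (12,8,c); (12,9,c); added nodes 22, 23, 24, 25, 26, 27, 28; added edges (25,1,c); (25,22,c); (25,24,c); (26,8,c); (26,22,c); (26,23,c); (27,9,c); (27,23,c); (27,24,c); (28,22,c); (28,23,c); (28,24,c); result: nodes: 0:vx, 1:vx, 2:vx, 3:vx, 7:tri, 8:vx, 9:vx, 10:vx, 13:tri, 14:tri, 15:vx, 16:vx, 17:vx, 18:tri, 19:tri, 20:tri, 21:tri, 22:vx, 23:vx, 24:vx, 25:tri, 26:tri, 27:tri, 28:tri edges: (7,0,c); (7,1,c); (7,1,ck); (7,3,c); (13,2,c); (13,9,c); (13,10,c); (14,8,c); (14,9,c); (14,10,c); (18,0,c); (18,15,c); (18,17,c); (19,8,c); (19,15,c); (19,16,c); (20,10,c); (20,16,c); (20,17,c); (21,15,c); (21,16,c); (21,17,c); (25,1,c); (25,22,c); (25,24,c); (26,8,c); (26,22,c); (26,23,c); (27,9,c); (27,23,c); (27,24,c); (28,22,c); (28,23,c); (28,24,c)
final:
nodes: 0:vx, 1:vx, 2:vx, 3:vx, 7:tri, 8:vx, 9:vx, 10:vx, 13:tri, 14:tri, 15:vx, 16:vx, 17:vx, 18:tri, 19:tri, 20:tri, 21:tri, 22:vx, 23:vx, 24:vx, 25:tri, 26:tri, 27:tri, 28:tri
edges: (7,0,c); (7,1,c); (7,1,ck); (7,3,c); (13,2,c); (13,9,c); (13,10,c); (14,8,c); (14,9,c); (14,10,c); (18,0,c); (18,15,c); (18,17,c); (19,8,c); (19,15,c); (19,16,c); (20,10,c); (20,16,c); (20,17,c); (21,15,c); (21,16,c); (21,17,c); (25,1,c); (25,22,c); (25,24,c); (26,8,c); (26,22,c); (26,23,c); (27,9,c); (27,23,c); (27,24,c); (28,22,c); (28,23,c); (28,24,c)


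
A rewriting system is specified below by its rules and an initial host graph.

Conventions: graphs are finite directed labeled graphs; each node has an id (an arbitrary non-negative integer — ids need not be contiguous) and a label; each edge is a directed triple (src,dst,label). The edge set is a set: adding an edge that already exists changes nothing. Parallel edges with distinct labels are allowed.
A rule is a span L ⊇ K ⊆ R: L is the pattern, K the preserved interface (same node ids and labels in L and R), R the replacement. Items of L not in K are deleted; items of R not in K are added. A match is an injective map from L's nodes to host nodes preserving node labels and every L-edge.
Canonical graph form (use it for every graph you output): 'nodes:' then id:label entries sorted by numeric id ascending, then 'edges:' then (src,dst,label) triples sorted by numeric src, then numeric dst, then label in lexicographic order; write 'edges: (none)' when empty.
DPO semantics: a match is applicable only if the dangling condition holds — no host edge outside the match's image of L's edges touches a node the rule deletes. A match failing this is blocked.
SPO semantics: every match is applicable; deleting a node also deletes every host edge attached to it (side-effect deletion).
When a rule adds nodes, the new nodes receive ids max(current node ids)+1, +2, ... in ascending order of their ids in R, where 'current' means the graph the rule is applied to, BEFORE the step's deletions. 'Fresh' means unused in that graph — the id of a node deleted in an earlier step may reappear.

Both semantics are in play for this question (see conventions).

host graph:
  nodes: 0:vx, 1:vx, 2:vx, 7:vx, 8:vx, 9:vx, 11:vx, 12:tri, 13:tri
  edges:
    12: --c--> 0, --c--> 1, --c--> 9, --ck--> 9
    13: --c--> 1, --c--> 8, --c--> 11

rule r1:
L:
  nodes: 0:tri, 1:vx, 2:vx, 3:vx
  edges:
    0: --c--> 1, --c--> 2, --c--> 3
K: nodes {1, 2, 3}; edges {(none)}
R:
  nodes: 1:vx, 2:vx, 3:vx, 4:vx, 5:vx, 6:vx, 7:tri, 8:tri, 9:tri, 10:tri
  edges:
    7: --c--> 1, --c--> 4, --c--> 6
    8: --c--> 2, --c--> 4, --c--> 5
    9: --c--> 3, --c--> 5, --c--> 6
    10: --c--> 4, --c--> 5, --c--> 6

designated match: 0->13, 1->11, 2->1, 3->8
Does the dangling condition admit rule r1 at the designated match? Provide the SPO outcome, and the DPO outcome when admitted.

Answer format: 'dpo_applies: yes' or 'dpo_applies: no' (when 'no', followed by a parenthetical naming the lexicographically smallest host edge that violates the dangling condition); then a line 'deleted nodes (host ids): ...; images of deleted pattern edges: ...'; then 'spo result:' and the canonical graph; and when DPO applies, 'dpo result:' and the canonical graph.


dpo_applies: yes
deleted nodes (host ids): 13; images of deleted pattern edges: (13,1,c); (13,8,c); (13,11,c)
spo result:
nodes: 0:vx, 1:vx, 2:vx, 7:vx, 8:vx, 9:vx, 11:vx, 12:tri, 14:vx, 15:vx, 16:vx, 17:tri, 18:tri, 19:tri, 20:tri
edges: (12,0,c); (12,1,c); (12,9,c); (12,9,ck); (17,11,c); (17,14,c); (17,16,c); (18,1,c); (18,14,c); (18,15,c); (19,8,c); (19,15,c); (19,16,c); (20,14,c); (20,15,c); (20,16,c)
dpo result:
nodes: 0:vx, 1:vx, 2:vx, 7:vx, 8:vx, 9:vx, 11:vx, 12:tri, 14:vx, 15:vx, 16:vx, 17:tri, 18:tri, 19:tri, 20:tri
edges: (12,0,c); (12,1,c); (12,9,c); (12,9,ck); (17,11,c); (17,14,c); (17,16,c); (18,1,c); (18,14,c); (18,15,c); (19,8,c); (19,15,c); (19,16,c); (20,14,c); (20,15,c); (20,16,c)


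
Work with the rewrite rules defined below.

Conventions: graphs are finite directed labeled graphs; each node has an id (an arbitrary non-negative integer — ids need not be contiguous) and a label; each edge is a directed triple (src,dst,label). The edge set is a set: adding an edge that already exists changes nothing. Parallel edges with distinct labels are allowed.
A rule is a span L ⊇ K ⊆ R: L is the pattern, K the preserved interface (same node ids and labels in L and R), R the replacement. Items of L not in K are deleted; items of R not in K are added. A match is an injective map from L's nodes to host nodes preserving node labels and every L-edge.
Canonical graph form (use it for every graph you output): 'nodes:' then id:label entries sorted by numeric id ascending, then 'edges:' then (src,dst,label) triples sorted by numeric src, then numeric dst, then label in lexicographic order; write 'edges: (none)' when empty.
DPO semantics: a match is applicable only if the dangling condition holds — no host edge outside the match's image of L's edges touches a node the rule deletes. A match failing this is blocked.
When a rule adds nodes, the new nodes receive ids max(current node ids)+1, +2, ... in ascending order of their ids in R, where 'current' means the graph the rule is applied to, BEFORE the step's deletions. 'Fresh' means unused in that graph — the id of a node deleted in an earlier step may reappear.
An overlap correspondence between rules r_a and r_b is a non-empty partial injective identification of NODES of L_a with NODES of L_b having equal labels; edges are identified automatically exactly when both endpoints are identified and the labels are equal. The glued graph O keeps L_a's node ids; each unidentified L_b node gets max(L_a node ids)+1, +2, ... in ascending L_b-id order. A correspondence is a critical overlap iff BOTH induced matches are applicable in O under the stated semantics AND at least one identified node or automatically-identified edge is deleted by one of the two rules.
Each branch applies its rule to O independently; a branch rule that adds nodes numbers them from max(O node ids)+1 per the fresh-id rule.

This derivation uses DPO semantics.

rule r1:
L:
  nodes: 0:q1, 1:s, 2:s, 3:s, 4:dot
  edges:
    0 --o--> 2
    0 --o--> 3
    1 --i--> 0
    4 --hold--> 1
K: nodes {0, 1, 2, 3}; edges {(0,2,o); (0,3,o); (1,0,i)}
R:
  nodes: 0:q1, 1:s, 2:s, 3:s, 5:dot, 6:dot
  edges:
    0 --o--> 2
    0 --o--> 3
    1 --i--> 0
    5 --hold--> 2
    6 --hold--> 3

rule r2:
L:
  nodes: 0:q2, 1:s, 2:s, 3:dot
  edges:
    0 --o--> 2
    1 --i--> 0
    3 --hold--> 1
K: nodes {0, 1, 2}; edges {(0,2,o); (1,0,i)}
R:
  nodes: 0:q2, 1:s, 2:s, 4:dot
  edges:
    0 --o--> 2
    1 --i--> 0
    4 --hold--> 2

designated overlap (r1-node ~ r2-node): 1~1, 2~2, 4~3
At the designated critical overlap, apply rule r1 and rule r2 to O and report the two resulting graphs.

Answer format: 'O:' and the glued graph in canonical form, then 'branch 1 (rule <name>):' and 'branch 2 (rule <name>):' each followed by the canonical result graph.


O:
nodes: 0:q1, 1:s, 2:s, 3:s, 4:dot, 5:q2
edges: (0,2,o); (0,3,o); (1,0,i); (1,5,i); (4,1,hold); (5,2,o)
branch 1 (rule r1):
nodes: 0:q1, 1:s, 2:s, 3:s, 5:q2, 6:dot, 7:dot
edges: (0,2,o); (0,3,o); (1,0,i); (1,5,i); (5,2,o); (6,2,hold); (7,3,hold)
branch 2 (rule r2):
nodes: 0:q1, 1:s, 2:s, 3:s, 5:q2, 6:dot
edges: (0,2,o); (0,3,o); (1,0,i); (1,5,i); (5,2,o); (6,2,hold)


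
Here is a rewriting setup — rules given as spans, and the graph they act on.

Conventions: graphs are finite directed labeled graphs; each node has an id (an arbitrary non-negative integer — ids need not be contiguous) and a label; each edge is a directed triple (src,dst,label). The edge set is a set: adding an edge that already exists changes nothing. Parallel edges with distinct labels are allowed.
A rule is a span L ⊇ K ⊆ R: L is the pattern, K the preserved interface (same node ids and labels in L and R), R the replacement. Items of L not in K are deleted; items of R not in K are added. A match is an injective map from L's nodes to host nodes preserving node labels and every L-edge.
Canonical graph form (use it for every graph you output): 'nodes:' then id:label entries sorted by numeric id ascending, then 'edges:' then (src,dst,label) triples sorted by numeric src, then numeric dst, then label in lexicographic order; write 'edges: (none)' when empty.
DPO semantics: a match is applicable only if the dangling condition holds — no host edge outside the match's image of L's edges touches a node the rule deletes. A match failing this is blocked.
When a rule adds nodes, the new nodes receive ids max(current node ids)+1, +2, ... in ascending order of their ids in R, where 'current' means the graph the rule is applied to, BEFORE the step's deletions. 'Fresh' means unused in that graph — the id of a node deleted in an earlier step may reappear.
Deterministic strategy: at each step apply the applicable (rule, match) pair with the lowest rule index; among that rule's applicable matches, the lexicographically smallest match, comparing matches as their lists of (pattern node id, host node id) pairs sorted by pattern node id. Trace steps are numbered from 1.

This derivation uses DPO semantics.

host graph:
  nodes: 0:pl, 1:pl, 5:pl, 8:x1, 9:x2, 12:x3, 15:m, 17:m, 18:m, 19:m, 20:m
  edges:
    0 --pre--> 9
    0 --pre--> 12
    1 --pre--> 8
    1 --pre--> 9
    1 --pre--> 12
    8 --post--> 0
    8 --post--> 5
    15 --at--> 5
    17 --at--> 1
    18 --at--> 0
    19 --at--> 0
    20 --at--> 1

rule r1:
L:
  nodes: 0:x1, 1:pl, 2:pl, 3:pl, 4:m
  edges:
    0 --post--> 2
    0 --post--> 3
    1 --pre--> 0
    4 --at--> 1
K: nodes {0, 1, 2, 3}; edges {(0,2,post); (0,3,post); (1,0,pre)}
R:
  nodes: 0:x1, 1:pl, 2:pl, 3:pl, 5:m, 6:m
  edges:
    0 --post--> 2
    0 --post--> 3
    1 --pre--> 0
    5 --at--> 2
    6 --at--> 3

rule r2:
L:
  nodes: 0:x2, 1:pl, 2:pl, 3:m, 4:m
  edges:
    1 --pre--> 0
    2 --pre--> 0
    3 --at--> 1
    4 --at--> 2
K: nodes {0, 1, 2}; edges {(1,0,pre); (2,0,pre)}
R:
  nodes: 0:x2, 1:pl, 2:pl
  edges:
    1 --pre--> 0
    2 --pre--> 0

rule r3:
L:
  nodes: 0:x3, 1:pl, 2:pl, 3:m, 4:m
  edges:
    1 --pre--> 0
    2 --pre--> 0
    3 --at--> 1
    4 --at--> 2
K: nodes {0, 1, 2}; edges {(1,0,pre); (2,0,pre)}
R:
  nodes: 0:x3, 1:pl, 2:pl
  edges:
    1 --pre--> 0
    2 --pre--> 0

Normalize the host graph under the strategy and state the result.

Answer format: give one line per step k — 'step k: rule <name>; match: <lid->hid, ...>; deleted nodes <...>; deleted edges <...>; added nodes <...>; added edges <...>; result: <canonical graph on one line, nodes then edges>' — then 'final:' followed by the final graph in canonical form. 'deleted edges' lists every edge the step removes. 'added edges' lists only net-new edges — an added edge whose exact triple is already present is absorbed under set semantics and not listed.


step 1: rule r1; match: 0->8, 1->1, 2->0, 3->5, 4->17; deleted nodes 17; deleted edges (17,1,at); added nodes 21, 22; added edges (21,0,at); (22,5,at); result: nodes: 0:pl, 1:pl, 5:pl, 8:x1, 9:x2, 12:x3, 15:m, 18:m, 19:m, 20:m, 21:m, 22:m edges: (0,9,pre); (0,12,pre); (1,8,pre); (1,9,pre); (1,12,pre); (8,0,post); (8,5,post); (15,5,at); (18,0,at); (19,0,at); (20,1,at); (21,0,at); (22,5,at)
step 2: rule r1; match: 0->8, 1->1, 2->0, 3->5, 4->20; deleted nodes 20; deleted edges (20,1,at); added nodes 23, 24; added edges (23,0,at); (24,5,at); result: nodes: 0:pl, 1:pl, 5:pl, 8:x1, 9:x2, 12:x3, 15:m, 18:m, 19:m, 21:m, 22:m, 23:m, 24:m edges: (0,9,pre); (0,12,pre); (1,8,pre); (1,9,pre); (1,12,pre); (8,0,post); (8,5,post); (15,5,at); (18,0,at); (19,0,at); (21,0,at); (22,5,at); (23,0,at); (24,5,at)
final:
nodes: 0:pl, 1:pl, 5:pl, 8:x1, 9:x2, 12:x3, 15:m, 18:m, 19:m, 21:m, 22:m, 23:m, 24:m
edges: (0,9,pre); (0,12,pre); (1,8,pre); (1,9,pre); (1,12,pre); (8,0,post); (8,5,post); (15,5,at); (18,0,at); (19,0,at); (21,0,at); (22,5,at); (23,0,at); (24,5,at)


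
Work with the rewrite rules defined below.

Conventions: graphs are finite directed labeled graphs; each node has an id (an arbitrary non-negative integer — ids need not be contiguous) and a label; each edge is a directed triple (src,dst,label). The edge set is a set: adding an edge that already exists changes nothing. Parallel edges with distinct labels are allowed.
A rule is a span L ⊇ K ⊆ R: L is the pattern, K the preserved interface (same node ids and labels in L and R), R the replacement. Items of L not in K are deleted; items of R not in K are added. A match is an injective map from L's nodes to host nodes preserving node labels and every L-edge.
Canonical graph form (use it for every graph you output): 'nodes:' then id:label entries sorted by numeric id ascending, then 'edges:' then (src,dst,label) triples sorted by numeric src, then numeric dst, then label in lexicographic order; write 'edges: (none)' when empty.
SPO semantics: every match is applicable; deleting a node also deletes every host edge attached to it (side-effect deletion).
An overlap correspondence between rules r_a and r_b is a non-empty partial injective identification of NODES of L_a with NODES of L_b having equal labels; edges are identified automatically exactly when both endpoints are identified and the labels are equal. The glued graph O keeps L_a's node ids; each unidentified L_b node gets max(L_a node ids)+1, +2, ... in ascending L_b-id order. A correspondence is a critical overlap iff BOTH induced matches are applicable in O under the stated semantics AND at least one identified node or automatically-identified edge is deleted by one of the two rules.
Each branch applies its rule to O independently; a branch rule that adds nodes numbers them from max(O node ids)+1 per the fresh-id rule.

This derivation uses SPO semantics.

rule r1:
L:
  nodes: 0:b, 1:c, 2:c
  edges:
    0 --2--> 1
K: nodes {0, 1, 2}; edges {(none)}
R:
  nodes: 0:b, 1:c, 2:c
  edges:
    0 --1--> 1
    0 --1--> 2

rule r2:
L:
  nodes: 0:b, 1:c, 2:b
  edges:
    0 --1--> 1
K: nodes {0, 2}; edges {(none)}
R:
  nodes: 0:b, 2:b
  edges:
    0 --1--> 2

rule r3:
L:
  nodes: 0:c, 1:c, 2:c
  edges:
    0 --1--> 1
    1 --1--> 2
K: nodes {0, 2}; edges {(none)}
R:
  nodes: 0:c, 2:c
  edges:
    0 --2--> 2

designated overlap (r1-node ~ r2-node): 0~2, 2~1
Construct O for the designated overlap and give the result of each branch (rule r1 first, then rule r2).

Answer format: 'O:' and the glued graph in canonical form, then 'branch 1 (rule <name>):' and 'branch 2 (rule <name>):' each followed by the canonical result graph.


O:
nodes: 0:b, 1:c, 2:c, 3:b
edges: (0,1,2); (3,2,1)
branch 1 (rule r1):
nodes: 0:b, 1:c, 2:c, 3:b
edges: (0,1,1); (0,2,1); (3,2,1)
branch 2 (rule r2):
nodes: 0:b, 1:c, 3:b
edges: (0,1,2); (3,0,1)


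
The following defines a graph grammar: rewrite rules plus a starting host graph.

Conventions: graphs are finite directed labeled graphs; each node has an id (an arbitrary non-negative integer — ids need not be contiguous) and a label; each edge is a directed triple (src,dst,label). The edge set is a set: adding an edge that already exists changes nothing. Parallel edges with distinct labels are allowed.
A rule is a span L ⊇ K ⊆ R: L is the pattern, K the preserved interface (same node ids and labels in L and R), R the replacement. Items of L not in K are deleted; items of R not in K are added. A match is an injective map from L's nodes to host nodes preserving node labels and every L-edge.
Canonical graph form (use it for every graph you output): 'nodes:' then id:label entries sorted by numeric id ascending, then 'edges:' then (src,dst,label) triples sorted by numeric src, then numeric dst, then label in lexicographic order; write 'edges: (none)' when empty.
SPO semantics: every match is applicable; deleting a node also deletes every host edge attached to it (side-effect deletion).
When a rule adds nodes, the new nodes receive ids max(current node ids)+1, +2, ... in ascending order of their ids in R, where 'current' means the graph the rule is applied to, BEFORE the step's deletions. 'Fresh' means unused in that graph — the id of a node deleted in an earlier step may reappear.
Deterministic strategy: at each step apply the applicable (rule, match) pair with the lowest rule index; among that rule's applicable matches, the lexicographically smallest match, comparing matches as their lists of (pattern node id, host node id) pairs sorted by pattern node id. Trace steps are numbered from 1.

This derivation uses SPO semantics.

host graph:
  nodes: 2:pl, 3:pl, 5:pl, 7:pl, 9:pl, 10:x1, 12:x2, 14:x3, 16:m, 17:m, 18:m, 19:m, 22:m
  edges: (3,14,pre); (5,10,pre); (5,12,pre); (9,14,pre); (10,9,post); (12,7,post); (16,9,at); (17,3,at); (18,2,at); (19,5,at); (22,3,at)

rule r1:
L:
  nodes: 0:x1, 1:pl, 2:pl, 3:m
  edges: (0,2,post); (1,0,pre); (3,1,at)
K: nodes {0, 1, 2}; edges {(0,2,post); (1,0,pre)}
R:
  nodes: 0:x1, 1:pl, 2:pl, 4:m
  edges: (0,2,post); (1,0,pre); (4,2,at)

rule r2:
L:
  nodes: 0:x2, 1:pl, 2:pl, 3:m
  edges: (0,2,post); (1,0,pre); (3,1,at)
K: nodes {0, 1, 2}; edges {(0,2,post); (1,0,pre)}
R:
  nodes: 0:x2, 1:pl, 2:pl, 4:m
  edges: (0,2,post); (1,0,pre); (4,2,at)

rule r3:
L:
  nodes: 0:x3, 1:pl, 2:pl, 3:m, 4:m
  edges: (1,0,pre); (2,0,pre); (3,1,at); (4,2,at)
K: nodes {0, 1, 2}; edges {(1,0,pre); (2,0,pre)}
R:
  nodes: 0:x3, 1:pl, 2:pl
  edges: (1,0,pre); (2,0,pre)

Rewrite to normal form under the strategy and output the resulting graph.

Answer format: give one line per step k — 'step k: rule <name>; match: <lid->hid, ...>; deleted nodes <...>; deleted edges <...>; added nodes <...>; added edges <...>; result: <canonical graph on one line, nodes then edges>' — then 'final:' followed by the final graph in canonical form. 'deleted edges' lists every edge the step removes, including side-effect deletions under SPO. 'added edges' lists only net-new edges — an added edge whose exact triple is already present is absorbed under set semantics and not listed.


step 1: rule r1; match: 0->10, 1->5, 2->9, 3->19; deleted nodes 19; deleted edges (19,5,at); added nodes 23; added edges (23,9,at); result: nodes: 2:pl, 3:pl, 5:pl, 7:pl, 9:pl, 10:x1, 12:x2, 14:x3, 16:m, 17:m, 18:m, 22:m, 23:m edges: (3,14,pre); (5,10,pre); (5,12,pre); (9,14,pre); (10,9,post); (12,7,post); (16,9,at); (17,3,at); (18,2,at); (22,3,at); (23,9,at)
step 2: rule r3; match: 0->14, 1->3, 2->9, 3->17, 4->16; deleted nodes 16, 17; deleted edges (16,9,at); (17,3,at); added nodes (none); added edges (none); result: nodes: 2:pl, 3:pl, 5:pl, 7:pl, 9:pl, 10:x1, 12:x2, 14:x3, 18:m, 22:m, 23:m edges: (3,14,pre); (5,10,pre); (5,12,pre); (9,14,pre); (10,9,post); (12,7,post); (18,2,at); (22,3,at); (23,9,at)
step 3: rule r3; match: 0->14, 1->3, 2->9, 3->22, 4->23; deleted nodes 22, 23; deleted edges (22,3,at); (23,9,at); added nodes (none); added edges (none); result: nodes: 2:pl, 3:pl, 5:pl, 7:pl, 9:pl, 10:x1, 12:x2, 14:x3, 18:m edges: (3,14,pre); (5,10,pre); (5,12,pre); (9,14,pre); (10,9,post); (12,7,post); (18,2,at)
final:
nodes: 2:pl, 3:pl, 5:pl, 7:pl, 9:pl, 10:x1, 12:x2, 14:x3, 18:m
edges: (3,14,pre); (5,10,pre); (5,12,pre); (9,14,pre); (10,9,post); (12,7,post); (18,2,at)
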